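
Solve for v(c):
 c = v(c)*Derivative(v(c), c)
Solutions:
 v(c) = -sqrt(C1 + c^2)
 v(c) = sqrt(C1 + c^2)


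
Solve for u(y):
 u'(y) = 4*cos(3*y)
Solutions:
 u(y) = C1 + 4*sin(3*y)/3


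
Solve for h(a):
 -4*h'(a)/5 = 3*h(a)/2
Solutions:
 h(a) = C1*exp(-15*a/8)


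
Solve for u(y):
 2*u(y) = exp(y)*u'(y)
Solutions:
 u(y) = C1*exp(-2*exp(-y))


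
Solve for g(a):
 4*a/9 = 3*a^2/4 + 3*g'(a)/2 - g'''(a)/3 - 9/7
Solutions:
 g(a) = C1 + C2*exp(-3*sqrt(2)*a/2) + C3*exp(3*sqrt(2)*a/2) - a^3/6 + 4*a^2/27 + 40*a/63


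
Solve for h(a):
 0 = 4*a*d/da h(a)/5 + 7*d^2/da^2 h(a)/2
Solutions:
 h(a) = C1 + C2*erf(2*sqrt(35)*a/35)


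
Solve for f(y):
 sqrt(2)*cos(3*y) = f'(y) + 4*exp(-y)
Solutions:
 f(y) = C1 + sqrt(2)*sin(3*y)/3 + 4*exp(-y)


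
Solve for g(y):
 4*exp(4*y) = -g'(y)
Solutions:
 g(y) = C1 - exp(4*y)


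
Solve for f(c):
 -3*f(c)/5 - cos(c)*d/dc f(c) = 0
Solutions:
 f(c) = C1*(sin(c) - 1)^(3/10)/(sin(c) + 1)^(3/10)


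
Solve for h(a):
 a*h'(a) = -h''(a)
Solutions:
 h(a) = C1 + C2*erf(sqrt(2)*a/2)


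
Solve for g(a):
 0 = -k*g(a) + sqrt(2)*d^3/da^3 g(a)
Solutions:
 g(a) = C1*exp(2^(5/6)*a*k^(1/3)/2) + C2*exp(2^(5/6)*a*k^(1/3)*(-1 + sqrt(3)*I)/4) + C3*exp(-2^(5/6)*a*k^(1/3)*(1 + sqrt(3)*I)/4)


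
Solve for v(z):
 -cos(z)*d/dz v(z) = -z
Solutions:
 v(z) = C1 + Integral(z/cos(z), z)


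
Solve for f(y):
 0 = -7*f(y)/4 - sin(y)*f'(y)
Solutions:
 f(y) = C1*(cos(y) + 1)^(7/8)/(cos(y) - 1)^(7/8)


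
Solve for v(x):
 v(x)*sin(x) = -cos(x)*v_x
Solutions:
 v(x) = C1*cos(x)


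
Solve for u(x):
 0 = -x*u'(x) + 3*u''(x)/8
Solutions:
 u(x) = C1 + C2*erfi(2*sqrt(3)*x/3)


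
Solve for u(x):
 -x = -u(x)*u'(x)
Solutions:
 u(x) = -sqrt(C1 + x^2)
 u(x) = sqrt(C1 + x^2)


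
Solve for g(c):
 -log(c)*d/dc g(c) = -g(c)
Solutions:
 g(c) = C1*exp(li(c))


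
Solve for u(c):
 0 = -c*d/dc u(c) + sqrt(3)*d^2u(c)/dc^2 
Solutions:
 u(c) = C1 + C2*erfi(sqrt(2)*3^(3/4)*c/6)


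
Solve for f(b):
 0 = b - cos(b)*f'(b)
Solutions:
 f(b) = C1 + Integral(b/cos(b), b)


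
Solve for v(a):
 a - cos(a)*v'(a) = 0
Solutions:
 v(a) = C1 + Integral(a/cos(a), a)


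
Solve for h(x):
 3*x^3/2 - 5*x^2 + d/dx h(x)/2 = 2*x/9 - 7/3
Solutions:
 h(x) = C1 - 3*x^4/4 + 10*x^3/3 + 2*x^2/9 - 14*x/3


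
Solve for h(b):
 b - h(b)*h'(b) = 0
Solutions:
 h(b) = -sqrt(C1 + b^2)
 h(b) = sqrt(C1 + b^2)


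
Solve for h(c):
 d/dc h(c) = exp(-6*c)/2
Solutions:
 h(c) = C1 - exp(-6*c)/12


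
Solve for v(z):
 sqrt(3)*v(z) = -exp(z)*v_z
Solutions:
 v(z) = C1*exp(sqrt(3)*exp(-z))


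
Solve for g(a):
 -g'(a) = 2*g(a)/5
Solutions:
 g(a) = C1*exp(-2*a/5)


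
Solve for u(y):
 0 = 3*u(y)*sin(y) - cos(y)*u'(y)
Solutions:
 u(y) = C1/cos(y)^3


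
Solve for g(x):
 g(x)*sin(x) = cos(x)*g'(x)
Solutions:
 g(x) = C1/cos(x)


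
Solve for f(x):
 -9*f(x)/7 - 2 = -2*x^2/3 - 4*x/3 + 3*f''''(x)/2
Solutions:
 f(x) = 14*x^2/27 + 28*x/27 + (C1*sin(14^(3/4)*3^(1/4)*x/14) + C2*cos(14^(3/4)*3^(1/4)*x/14))*exp(-14^(3/4)*3^(1/4)*x/14) + (C3*sin(14^(3/4)*3^(1/4)*x/14) + C4*cos(14^(3/4)*3^(1/4)*x/14))*exp(14^(3/4)*3^(1/4)*x/14) - 14/9


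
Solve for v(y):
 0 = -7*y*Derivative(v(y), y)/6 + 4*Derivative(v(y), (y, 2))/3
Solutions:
 v(y) = C1 + C2*erfi(sqrt(7)*y/4)


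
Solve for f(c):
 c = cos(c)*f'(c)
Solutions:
 f(c) = C1 + Integral(c/cos(c), c)


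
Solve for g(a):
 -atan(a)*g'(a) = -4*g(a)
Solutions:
 g(a) = C1*exp(4*Integral(1/atan(a), a))


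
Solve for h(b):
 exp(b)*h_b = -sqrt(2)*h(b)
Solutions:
 h(b) = C1*exp(sqrt(2)*exp(-b))


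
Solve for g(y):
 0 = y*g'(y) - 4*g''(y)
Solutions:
 g(y) = C1 + C2*erfi(sqrt(2)*y/4)


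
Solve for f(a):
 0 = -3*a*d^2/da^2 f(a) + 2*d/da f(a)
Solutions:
 f(a) = C1 + C2*a^(5/3)


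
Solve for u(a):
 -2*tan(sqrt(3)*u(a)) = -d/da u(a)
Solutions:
 u(a) = sqrt(3)*(pi - asin(C1*exp(2*sqrt(3)*a)))/3
 u(a) = sqrt(3)*asin(C1*exp(2*sqrt(3)*a))/3


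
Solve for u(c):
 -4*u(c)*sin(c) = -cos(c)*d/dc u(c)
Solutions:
 u(c) = C1/cos(c)^4


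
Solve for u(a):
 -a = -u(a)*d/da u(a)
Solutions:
 u(a) = -sqrt(C1 + a^2)
 u(a) = sqrt(C1 + a^2)


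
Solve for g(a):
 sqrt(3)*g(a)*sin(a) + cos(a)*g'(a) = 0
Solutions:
 g(a) = C1*cos(a)^(sqrt(3))


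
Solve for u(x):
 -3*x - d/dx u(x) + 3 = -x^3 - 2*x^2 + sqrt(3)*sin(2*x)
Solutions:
 u(x) = C1 + x^4/4 + 2*x^3/3 - 3*x^2/2 + 3*x + sqrt(3)*cos(2*x)/2


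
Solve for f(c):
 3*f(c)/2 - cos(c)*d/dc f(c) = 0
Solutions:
 f(c) = C1*(sin(c) + 1)^(3/4)/(sin(c) - 1)^(3/4)


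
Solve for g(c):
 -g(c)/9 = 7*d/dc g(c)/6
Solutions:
 g(c) = C1*exp(-2*c/21)


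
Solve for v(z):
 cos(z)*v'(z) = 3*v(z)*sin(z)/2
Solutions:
 v(z) = C1/cos(z)^(3/2)


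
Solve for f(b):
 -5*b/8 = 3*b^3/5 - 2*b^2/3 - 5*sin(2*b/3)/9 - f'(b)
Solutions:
 f(b) = C1 + 3*b^4/20 - 2*b^3/9 + 5*b^2/16 + 5*cos(2*b/3)/6


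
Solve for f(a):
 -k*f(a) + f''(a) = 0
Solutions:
 f(a) = C1*exp(-a*sqrt(k)) + C2*exp(a*sqrt(k))


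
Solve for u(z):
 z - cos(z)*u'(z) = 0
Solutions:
 u(z) = C1 + Integral(z/cos(z), z)


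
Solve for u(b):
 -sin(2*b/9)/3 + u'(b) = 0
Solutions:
 u(b) = C1 - 3*cos(2*b/9)/2


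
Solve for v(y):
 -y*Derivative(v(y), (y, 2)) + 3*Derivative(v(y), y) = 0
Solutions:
 v(y) = C1 + C2*y^4


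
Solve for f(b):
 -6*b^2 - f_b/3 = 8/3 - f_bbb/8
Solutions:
 f(b) = C1 + C2*exp(-2*sqrt(6)*b/3) + C3*exp(2*sqrt(6)*b/3) - 6*b^3 - 43*b/2


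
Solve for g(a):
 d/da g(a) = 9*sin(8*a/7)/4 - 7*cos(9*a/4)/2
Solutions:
 g(a) = C1 - 14*sin(9*a/4)/9 - 63*cos(8*a/7)/32


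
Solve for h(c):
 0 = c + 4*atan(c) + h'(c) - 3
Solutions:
 h(c) = C1 - c^2/2 - 4*c*atan(c) + 3*c + 2*log(c^2 + 1)


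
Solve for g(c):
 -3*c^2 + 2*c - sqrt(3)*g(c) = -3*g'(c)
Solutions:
 g(c) = C1*exp(sqrt(3)*c/3) - sqrt(3)*c^2 - 6*c + 2*sqrt(3)*c/3 - 6*sqrt(3) + 2


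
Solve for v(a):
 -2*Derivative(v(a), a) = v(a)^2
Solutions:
 v(a) = 2/(C1 + a)


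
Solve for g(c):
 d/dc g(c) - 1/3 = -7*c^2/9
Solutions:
 g(c) = C1 - 7*c^3/27 + c/3


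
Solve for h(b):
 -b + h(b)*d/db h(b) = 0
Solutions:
 h(b) = -sqrt(C1 + b^2)
 h(b) = sqrt(C1 + b^2)


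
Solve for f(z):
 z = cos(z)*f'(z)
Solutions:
 f(z) = C1 + Integral(z/cos(z), z)


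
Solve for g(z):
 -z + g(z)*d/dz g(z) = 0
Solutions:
 g(z) = -sqrt(C1 + z^2)
 g(z) = sqrt(C1 + z^2)


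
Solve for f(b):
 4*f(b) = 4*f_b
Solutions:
 f(b) = C1*exp(b)


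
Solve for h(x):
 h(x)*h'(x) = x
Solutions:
 h(x) = -sqrt(C1 + x^2)
 h(x) = sqrt(C1 + x^2)


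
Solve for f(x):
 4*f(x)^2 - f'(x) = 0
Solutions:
 f(x) = -1/(C1 + 4*x)


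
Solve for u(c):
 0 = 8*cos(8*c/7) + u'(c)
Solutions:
 u(c) = C1 - 7*sin(8*c/7)


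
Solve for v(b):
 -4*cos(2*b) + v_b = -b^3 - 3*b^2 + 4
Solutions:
 v(b) = C1 - b^4/4 - b^3 + 4*b + 4*sin(b)*cos(b)


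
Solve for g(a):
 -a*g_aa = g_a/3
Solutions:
 g(a) = C1 + C2*a^(2/3)


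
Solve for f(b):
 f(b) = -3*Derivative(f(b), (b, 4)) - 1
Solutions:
 f(b) = (C1*sin(sqrt(2)*3^(3/4)*b/6) + C2*cos(sqrt(2)*3^(3/4)*b/6))*exp(-sqrt(2)*3^(3/4)*b/6) + (C3*sin(sqrt(2)*3^(3/4)*b/6) + C4*cos(sqrt(2)*3^(3/4)*b/6))*exp(sqrt(2)*3^(3/4)*b/6) - 1


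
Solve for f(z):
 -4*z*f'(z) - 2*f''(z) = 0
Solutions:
 f(z) = C1 + C2*erf(z)


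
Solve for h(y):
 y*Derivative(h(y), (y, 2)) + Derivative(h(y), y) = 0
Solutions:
 h(y) = C1 + C2*log(y)


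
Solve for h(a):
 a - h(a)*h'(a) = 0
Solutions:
 h(a) = -sqrt(C1 + a^2)
 h(a) = sqrt(C1 + a^2)


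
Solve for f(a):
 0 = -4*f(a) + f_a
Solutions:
 f(a) = C1*exp(4*a)


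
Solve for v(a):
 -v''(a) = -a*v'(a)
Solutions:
 v(a) = C1 + C2*erfi(sqrt(2)*a/2)


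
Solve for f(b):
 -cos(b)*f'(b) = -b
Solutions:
 f(b) = C1 + Integral(b/cos(b), b)


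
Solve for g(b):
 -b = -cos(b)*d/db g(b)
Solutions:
 g(b) = C1 + Integral(b/cos(b), b)


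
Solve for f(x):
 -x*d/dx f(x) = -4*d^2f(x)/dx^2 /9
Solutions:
 f(x) = C1 + C2*erfi(3*sqrt(2)*x/4)


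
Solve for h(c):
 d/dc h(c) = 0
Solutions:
 h(c) = C1


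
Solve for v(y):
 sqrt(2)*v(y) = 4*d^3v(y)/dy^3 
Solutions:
 v(y) = C3*exp(sqrt(2)*y/2) + (C1*sin(sqrt(6)*y/4) + C2*cos(sqrt(6)*y/4))*exp(-sqrt(2)*y/4)


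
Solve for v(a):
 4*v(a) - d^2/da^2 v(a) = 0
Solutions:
 v(a) = C1*exp(-2*a) + C2*exp(2*a)


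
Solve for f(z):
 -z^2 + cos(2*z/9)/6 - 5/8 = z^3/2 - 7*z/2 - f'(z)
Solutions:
 f(z) = C1 + z^4/8 + z^3/3 - 7*z^2/4 + 5*z/8 - 3*sin(2*z/9)/4


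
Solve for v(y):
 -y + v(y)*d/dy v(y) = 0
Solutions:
 v(y) = -sqrt(C1 + y^2)
 v(y) = sqrt(C1 + y^2)


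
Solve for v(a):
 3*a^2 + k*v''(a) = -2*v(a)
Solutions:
 v(a) = C1*exp(-sqrt(2)*a*sqrt(-1/k)) + C2*exp(sqrt(2)*a*sqrt(-1/k)) - 3*a^2/2 + 3*k/2


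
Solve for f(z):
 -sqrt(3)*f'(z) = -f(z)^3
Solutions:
 f(z) = -sqrt(6)*sqrt(-1/(C1 + sqrt(3)*z))/2
 f(z) = sqrt(6)*sqrt(-1/(C1 + sqrt(3)*z))/2


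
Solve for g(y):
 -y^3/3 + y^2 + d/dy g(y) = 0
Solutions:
 g(y) = C1 + y^4/12 - y^3/3


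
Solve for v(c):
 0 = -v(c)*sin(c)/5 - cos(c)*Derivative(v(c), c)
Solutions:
 v(c) = C1*cos(c)^(1/5)


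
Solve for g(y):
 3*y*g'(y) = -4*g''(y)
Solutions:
 g(y) = C1 + C2*erf(sqrt(6)*y/4)


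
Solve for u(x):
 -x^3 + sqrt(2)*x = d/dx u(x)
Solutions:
 u(x) = C1 - x^4/4 + sqrt(2)*x^2/2


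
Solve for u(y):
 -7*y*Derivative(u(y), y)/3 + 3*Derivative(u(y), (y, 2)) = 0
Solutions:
 u(y) = C1 + C2*erfi(sqrt(14)*y/6)


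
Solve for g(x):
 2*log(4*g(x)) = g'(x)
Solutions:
 -Integral(1/(log(_y) + 2*log(2)), (_y, g(x)))/2 = C1 - x


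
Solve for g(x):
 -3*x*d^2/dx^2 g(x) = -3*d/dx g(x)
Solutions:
 g(x) = C1 + C2*x^2


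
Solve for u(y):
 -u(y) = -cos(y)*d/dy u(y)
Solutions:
 u(y) = C1*sqrt(sin(y) + 1)/sqrt(sin(y) - 1)


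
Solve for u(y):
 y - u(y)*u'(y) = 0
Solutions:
 u(y) = -sqrt(C1 + y^2)
 u(y) = sqrt(C1 + y^2)


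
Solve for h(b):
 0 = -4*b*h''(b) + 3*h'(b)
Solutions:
 h(b) = C1 + C2*b^(7/4)


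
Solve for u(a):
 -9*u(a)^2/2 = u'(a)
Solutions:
 u(a) = 2/(C1 + 9*a)


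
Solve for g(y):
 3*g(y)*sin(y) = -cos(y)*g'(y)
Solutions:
 g(y) = C1*cos(y)^3


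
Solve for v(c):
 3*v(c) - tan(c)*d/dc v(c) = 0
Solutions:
 v(c) = C1*sin(c)^3


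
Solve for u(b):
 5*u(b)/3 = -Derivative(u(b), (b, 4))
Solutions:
 u(b) = (C1*sin(sqrt(2)*3^(3/4)*5^(1/4)*b/6) + C2*cos(sqrt(2)*3^(3/4)*5^(1/4)*b/6))*exp(-sqrt(2)*3^(3/4)*5^(1/4)*b/6) + (C3*sin(sqrt(2)*3^(3/4)*5^(1/4)*b/6) + C4*cos(sqrt(2)*3^(3/4)*5^(1/4)*b/6))*exp(sqrt(2)*3^(3/4)*5^(1/4)*b/6)


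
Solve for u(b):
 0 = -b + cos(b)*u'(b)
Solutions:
 u(b) = C1 + Integral(b/cos(b), b)


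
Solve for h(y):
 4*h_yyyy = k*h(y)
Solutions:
 h(y) = C1*exp(-sqrt(2)*k^(1/4)*y/2) + C2*exp(sqrt(2)*k^(1/4)*y/2) + C3*exp(-sqrt(2)*I*k^(1/4)*y/2) + C4*exp(sqrt(2)*I*k^(1/4)*y/2)


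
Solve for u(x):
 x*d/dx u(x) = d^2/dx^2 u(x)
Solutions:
 u(x) = C1 + C2*erfi(sqrt(2)*x/2)


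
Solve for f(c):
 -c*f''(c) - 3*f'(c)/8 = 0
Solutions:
 f(c) = C1 + C2*c^(5/8)


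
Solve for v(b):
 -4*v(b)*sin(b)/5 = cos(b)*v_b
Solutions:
 v(b) = C1*cos(b)^(4/5)


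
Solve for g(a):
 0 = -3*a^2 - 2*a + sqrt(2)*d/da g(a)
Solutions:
 g(a) = C1 + sqrt(2)*a^3/2 + sqrt(2)*a^2/2


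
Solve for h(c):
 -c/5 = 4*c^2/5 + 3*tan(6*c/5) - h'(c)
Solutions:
 h(c) = C1 + 4*c^3/15 + c^2/10 - 5*log(cos(6*c/5))/2


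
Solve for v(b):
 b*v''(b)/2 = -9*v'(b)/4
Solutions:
 v(b) = C1 + C2/b^(7/2)


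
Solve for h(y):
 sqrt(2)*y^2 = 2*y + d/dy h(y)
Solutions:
 h(y) = C1 + sqrt(2)*y^3/3 - y^2


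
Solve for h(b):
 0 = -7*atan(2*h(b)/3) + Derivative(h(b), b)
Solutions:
 Integral(1/atan(2*_y/3), (_y, h(b))) = C1 + 7*b


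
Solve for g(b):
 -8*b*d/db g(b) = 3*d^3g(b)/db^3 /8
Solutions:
 g(b) = C1 + Integral(C2*airyai(-4*3^(2/3)*b/3) + C3*airybi(-4*3^(2/3)*b/3), b)


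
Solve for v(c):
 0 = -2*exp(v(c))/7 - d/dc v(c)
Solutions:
 v(c) = log(1/(C1 + 2*c)) + log(7)


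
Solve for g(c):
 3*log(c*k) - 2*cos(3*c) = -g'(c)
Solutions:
 g(c) = C1 - 3*c*log(c*k) + 3*c + 2*sin(3*c)/3


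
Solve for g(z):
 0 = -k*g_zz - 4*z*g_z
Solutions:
 g(z) = C1 + C2*sqrt(k)*erf(sqrt(2)*z*sqrt(1/k))


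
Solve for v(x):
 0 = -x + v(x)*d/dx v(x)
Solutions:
 v(x) = -sqrt(C1 + x^2)
 v(x) = sqrt(C1 + x^2)


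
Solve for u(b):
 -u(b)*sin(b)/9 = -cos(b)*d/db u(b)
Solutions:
 u(b) = C1/cos(b)^(1/9)


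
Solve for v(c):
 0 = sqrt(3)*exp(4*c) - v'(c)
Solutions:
 v(c) = C1 + sqrt(3)*exp(4*c)/4


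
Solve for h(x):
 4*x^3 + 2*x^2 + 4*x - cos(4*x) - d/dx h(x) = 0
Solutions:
 h(x) = C1 + x^4 + 2*x^3/3 + 2*x^2 - sin(4*x)/4


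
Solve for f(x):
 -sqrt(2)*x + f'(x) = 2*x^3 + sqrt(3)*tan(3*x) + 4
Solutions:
 f(x) = C1 + x^4/2 + sqrt(2)*x^2/2 + 4*x - sqrt(3)*log(cos(3*x))/3


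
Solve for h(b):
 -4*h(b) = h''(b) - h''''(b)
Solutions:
 h(b) = C1*exp(-sqrt(2)*b*sqrt(1 + sqrt(17))/2) + C2*exp(sqrt(2)*b*sqrt(1 + sqrt(17))/2) + C3*sin(sqrt(2)*b*sqrt(-1 + sqrt(17))/2) + C4*cos(sqrt(2)*b*sqrt(-1 + sqrt(17))/2)


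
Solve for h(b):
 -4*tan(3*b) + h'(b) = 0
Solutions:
 h(b) = C1 - 4*log(cos(3*b))/3


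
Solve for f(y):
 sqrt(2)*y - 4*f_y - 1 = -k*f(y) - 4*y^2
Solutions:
 f(y) = C1*exp(k*y/4) - 4*y^2/k - sqrt(2)*y/k + 1/k - 32*y/k^2 - 4*sqrt(2)/k^2 - 128/k^3


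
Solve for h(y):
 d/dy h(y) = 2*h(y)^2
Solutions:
 h(y) = -1/(C1 + 2*y)


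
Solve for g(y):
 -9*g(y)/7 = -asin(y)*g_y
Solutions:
 g(y) = C1*exp(9*Integral(1/asin(y), y)/7)


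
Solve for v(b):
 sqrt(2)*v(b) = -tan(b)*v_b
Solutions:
 v(b) = C1/sin(b)^(sqrt(2))


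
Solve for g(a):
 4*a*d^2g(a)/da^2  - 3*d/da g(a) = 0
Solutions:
 g(a) = C1 + C2*a^(7/4)


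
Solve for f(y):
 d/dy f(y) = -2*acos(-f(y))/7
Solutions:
 Integral(1/acos(-_y), (_y, f(y))) = C1 - 2*y/7


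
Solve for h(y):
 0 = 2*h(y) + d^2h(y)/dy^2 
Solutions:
 h(y) = C1*sin(sqrt(2)*y) + C2*cos(sqrt(2)*y)


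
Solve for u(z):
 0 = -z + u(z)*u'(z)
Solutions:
 u(z) = -sqrt(C1 + z^2)
 u(z) = sqrt(C1 + z^2)


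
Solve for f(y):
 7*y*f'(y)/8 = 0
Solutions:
 f(y) = C1


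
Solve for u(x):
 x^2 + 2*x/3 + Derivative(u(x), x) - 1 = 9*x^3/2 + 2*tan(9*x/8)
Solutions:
 u(x) = C1 + 9*x^4/8 - x^3/3 - x^2/3 + x - 16*log(cos(9*x/8))/9


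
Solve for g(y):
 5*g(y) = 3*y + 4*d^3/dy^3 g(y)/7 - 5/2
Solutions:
 g(y) = C3*exp(70^(1/3)*y/2) + 3*y/5 + (C1*sin(sqrt(3)*70^(1/3)*y/4) + C2*cos(sqrt(3)*70^(1/3)*y/4))*exp(-70^(1/3)*y/4) - 1/2


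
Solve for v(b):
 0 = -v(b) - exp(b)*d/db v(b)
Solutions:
 v(b) = C1*exp(exp(-b))


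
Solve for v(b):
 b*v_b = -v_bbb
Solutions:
 v(b) = C1 + Integral(C2*airyai(-b) + C3*airybi(-b), b)


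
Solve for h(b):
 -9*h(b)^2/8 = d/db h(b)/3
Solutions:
 h(b) = 8/(C1 + 27*b)


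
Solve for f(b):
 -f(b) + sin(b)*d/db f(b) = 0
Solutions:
 f(b) = C1*sqrt(cos(b) - 1)/sqrt(cos(b) + 1)


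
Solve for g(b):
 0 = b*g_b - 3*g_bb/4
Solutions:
 g(b) = C1 + C2*erfi(sqrt(6)*b/3)


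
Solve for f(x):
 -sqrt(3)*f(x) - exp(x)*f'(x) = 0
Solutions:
 f(x) = C1*exp(sqrt(3)*exp(-x))


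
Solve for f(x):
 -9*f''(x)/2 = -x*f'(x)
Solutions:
 f(x) = C1 + C2*erfi(x/3)


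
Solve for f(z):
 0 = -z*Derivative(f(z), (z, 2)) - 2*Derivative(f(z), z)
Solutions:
 f(z) = C1 + C2/z


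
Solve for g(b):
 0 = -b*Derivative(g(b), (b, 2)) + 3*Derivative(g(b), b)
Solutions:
 g(b) = C1 + C2*b^4


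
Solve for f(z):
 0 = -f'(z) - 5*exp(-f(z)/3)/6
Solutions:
 f(z) = 3*log(C1 - 5*z/18)


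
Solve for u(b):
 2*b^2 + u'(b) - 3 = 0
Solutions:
 u(b) = C1 - 2*b^3/3 + 3*b


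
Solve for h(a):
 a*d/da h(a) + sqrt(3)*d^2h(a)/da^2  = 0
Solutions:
 h(a) = C1 + C2*erf(sqrt(2)*3^(3/4)*a/6)


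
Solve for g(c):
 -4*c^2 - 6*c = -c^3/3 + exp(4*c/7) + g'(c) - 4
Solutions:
 g(c) = C1 + c^4/12 - 4*c^3/3 - 3*c^2 + 4*c - 7*exp(4*c/7)/4


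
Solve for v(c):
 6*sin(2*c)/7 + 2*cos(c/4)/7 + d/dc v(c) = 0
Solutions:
 v(c) = C1 - 8*sin(c/4)/7 + 3*cos(2*c)/7


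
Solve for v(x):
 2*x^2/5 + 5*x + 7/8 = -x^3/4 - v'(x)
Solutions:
 v(x) = C1 - x^4/16 - 2*x^3/15 - 5*x^2/2 - 7*x/8


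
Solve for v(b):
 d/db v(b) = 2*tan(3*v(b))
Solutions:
 v(b) = -asin(C1*exp(6*b))/3 + pi/3
 v(b) = asin(C1*exp(6*b))/3


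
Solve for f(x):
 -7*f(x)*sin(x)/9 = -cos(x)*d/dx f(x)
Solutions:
 f(x) = C1/cos(x)^(7/9)


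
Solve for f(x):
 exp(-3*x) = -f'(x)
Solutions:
 f(x) = C1 + exp(-3*x)/3


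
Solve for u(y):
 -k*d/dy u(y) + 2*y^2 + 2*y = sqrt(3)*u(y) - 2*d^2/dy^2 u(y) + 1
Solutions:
 u(y) = C1*exp(y*(k - sqrt(k^2 + 8*sqrt(3)))/4) + C2*exp(y*(k + sqrt(k^2 + 8*sqrt(3)))/4) + 4*sqrt(3)*k^2/9 - 4*k*y/3 - 2*k/3 + 2*sqrt(3)*y^2/3 + 2*sqrt(3)*y/3 - sqrt(3)/3 + 8/3


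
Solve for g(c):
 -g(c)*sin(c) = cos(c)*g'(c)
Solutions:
 g(c) = C1*cos(c)


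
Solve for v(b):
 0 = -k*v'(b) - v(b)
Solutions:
 v(b) = C1*exp(-b/k)


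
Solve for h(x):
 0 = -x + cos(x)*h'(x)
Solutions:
 h(x) = C1 + Integral(x/cos(x), x)


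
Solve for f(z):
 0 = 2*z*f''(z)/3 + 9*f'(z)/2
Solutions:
 f(z) = C1 + C2/z^(23/4)


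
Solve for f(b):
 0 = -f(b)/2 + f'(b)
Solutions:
 f(b) = C1*exp(b/2)


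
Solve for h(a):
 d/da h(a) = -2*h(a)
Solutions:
 h(a) = C1*exp(-2*a)


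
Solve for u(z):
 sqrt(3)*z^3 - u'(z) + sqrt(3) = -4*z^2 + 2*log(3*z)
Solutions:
 u(z) = C1 + sqrt(3)*z^4/4 + 4*z^3/3 - 2*z*log(z) - z*log(9) + sqrt(3)*z + 2*z


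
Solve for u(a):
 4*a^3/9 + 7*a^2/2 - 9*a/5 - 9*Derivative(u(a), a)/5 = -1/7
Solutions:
 u(a) = C1 + 5*a^4/81 + 35*a^3/54 - a^2/2 + 5*a/63


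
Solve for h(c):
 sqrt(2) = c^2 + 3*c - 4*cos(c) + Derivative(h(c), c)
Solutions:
 h(c) = C1 - c^3/3 - 3*c^2/2 + sqrt(2)*c + 4*sin(c)


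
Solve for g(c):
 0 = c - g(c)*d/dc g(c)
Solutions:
 g(c) = -sqrt(C1 + c^2)
 g(c) = sqrt(C1 + c^2)


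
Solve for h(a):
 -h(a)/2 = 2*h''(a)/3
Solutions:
 h(a) = C1*sin(sqrt(3)*a/2) + C2*cos(sqrt(3)*a/2)


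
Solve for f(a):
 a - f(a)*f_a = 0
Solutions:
 f(a) = -sqrt(C1 + a^2)
 f(a) = sqrt(C1 + a^2)


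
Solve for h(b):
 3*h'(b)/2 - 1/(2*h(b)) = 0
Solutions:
 h(b) = -sqrt(C1 + 6*b)/3
 h(b) = sqrt(C1 + 6*b)/3


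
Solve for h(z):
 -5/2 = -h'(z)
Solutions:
 h(z) = C1 + 5*z/2


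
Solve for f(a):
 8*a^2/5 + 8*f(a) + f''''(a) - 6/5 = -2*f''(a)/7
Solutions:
 f(a) = -a^2/5 + (C1*sin(2^(3/4)*a*cos(atan(sqrt(391))/2)) + C2*cos(2^(3/4)*a*cos(atan(sqrt(391))/2)))*exp(-2^(3/4)*a*sin(atan(sqrt(391))/2)) + (C3*sin(2^(3/4)*a*cos(atan(sqrt(391))/2)) + C4*cos(2^(3/4)*a*cos(atan(sqrt(391))/2)))*exp(2^(3/4)*a*sin(atan(sqrt(391))/2)) + 23/140


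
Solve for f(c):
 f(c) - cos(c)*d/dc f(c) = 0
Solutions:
 f(c) = C1*sqrt(sin(c) + 1)/sqrt(sin(c) - 1)


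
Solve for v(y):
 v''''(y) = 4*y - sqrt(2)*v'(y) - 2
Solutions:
 v(y) = C1 + C4*exp(-2^(1/6)*y) + sqrt(2)*y^2 - sqrt(2)*y + (C2*sin(2^(1/6)*sqrt(3)*y/2) + C3*cos(2^(1/6)*sqrt(3)*y/2))*exp(2^(1/6)*y/2)


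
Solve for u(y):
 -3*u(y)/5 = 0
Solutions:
 u(y) = 0


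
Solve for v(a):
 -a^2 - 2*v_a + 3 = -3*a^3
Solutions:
 v(a) = C1 + 3*a^4/8 - a^3/6 + 3*a/2


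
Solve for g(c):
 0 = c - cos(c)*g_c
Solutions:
 g(c) = C1 + Integral(c/cos(c), c)


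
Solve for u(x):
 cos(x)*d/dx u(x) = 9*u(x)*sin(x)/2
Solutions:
 u(x) = C1/cos(x)^(9/2)


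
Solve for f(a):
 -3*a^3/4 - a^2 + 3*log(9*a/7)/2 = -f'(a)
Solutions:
 f(a) = C1 + 3*a^4/16 + a^3/3 - 3*a*log(a)/2 - 3*a*log(3) + 3*a/2 + 3*a*log(7)/2


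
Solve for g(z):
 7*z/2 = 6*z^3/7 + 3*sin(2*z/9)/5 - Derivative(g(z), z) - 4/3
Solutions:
 g(z) = C1 + 3*z^4/14 - 7*z^2/4 - 4*z/3 - 27*cos(2*z/9)/10


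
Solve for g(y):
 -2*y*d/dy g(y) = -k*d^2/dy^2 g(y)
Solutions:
 g(y) = C1 + C2*erf(y*sqrt(-1/k))/sqrt(-1/k)


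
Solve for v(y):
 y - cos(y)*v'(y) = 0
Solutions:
 v(y) = C1 + Integral(y/cos(y), y)


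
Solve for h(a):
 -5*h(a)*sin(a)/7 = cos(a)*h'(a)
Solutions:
 h(a) = C1*cos(a)^(5/7)


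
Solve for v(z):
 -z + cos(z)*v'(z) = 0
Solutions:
 v(z) = C1 + Integral(z/cos(z), z)


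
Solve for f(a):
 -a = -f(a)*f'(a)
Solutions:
 f(a) = -sqrt(C1 + a^2)
 f(a) = sqrt(C1 + a^2)


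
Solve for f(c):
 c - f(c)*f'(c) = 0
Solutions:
 f(c) = -sqrt(C1 + c^2)
 f(c) = sqrt(C1 + c^2)


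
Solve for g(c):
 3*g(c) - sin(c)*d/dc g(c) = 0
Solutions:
 g(c) = C1*(cos(c) - 1)^(3/2)/(cos(c) + 1)^(3/2)


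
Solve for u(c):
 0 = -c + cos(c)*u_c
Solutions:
 u(c) = C1 + Integral(c/cos(c), c)


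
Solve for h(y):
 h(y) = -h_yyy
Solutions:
 h(y) = C3*exp(-y) + (C1*sin(sqrt(3)*y/2) + C2*cos(sqrt(3)*y/2))*exp(y/2)


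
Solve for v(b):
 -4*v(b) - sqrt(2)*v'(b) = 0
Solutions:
 v(b) = C1*exp(-2*sqrt(2)*b)


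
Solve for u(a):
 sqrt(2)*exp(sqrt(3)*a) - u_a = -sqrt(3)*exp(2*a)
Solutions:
 u(a) = C1 + sqrt(3)*exp(2*a)/2 + sqrt(6)*exp(sqrt(3)*a)/3


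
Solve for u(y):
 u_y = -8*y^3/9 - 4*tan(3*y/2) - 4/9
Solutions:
 u(y) = C1 - 2*y^4/9 - 4*y/9 + 8*log(cos(3*y/2))/3


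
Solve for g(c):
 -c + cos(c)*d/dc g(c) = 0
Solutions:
 g(c) = C1 + Integral(c/cos(c), c)


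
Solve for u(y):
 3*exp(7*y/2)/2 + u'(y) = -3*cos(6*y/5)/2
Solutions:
 u(y) = C1 - 3*exp(7*y/2)/7 - 5*sin(6*y/5)/4


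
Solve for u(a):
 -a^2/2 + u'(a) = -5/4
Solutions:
 u(a) = C1 + a^3/6 - 5*a/4


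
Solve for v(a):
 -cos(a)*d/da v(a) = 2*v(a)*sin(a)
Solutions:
 v(a) = C1*cos(a)^2


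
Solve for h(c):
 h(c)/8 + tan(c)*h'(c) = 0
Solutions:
 h(c) = C1/sin(c)^(1/8)


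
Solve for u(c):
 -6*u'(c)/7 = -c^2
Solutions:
 u(c) = C1 + 7*c^3/18


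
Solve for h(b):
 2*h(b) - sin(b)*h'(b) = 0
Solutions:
 h(b) = C1*(cos(b) - 1)/(cos(b) + 1)


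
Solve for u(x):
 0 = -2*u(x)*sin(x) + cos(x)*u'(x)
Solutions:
 u(x) = C1/cos(x)^2


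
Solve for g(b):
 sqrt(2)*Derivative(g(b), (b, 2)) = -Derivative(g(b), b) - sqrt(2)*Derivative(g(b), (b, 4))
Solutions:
 g(b) = C1 + C2*exp(-sqrt(2)*3^(1/3)*b*(-(9 + sqrt(105))^(1/3) + 2*3^(1/3)/(9 + sqrt(105))^(1/3))/12)*sin(sqrt(2)*3^(1/6)*b*(6/(9 + sqrt(105))^(1/3) + 3^(2/3)*(9 + sqrt(105))^(1/3))/12) + C3*exp(-sqrt(2)*3^(1/3)*b*(-(9 + sqrt(105))^(1/3) + 2*3^(1/3)/(9 + sqrt(105))^(1/3))/12)*cos(sqrt(2)*3^(1/6)*b*(6/(9 + sqrt(105))^(1/3) + 3^(2/3)*(9 + sqrt(105))^(1/3))/12) + C4*exp(sqrt(2)*3^(1/3)*b*(-(9 + sqrt(105))^(1/3) + 2*3^(1/3)/(9 + sqrt(105))^(1/3))/6)


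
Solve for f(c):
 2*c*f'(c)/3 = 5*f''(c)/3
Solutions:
 f(c) = C1 + C2*erfi(sqrt(5)*c/5)


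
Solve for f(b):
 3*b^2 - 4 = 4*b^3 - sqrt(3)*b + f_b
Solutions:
 f(b) = C1 - b^4 + b^3 + sqrt(3)*b^2/2 - 4*b


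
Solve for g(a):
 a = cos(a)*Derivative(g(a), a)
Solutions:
 g(a) = C1 + Integral(a/cos(a), a)


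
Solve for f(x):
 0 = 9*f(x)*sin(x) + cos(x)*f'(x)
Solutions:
 f(x) = C1*cos(x)^9


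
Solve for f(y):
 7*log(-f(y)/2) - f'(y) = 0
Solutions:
 -Integral(1/(log(-_y) - log(2)), (_y, f(y)))/7 = C1 - y


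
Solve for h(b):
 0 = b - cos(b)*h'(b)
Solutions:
 h(b) = C1 + Integral(b/cos(b), b)


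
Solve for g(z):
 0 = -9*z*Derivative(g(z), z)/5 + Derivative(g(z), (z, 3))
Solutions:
 g(z) = C1 + Integral(C2*airyai(15^(2/3)*z/5) + C3*airybi(15^(2/3)*z/5), z)


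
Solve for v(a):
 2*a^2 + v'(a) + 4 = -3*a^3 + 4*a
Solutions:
 v(a) = C1 - 3*a^4/4 - 2*a^3/3 + 2*a^2 - 4*a


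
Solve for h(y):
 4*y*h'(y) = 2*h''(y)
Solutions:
 h(y) = C1 + C2*erfi(y)


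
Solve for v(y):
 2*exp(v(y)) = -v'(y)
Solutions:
 v(y) = log(1/(C1 + 2*y))


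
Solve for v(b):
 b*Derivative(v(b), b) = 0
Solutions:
 v(b) = C1


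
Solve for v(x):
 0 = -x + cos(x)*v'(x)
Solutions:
 v(x) = C1 + Integral(x/cos(x), x)


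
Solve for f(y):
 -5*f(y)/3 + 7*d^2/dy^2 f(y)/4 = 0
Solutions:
 f(y) = C1*exp(-2*sqrt(105)*y/21) + C2*exp(2*sqrt(105)*y/21)


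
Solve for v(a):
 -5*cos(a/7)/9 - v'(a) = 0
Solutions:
 v(a) = C1 - 35*sin(a/7)/9


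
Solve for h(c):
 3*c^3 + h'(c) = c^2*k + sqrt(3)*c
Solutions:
 h(c) = C1 - 3*c^4/4 + c^3*k/3 + sqrt(3)*c^2/2


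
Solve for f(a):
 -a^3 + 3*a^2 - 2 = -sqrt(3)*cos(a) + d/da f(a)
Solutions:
 f(a) = C1 - a^4/4 + a^3 - 2*a + sqrt(3)*sin(a)


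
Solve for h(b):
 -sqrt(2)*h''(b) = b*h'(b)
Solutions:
 h(b) = C1 + C2*erf(2^(1/4)*b/2)


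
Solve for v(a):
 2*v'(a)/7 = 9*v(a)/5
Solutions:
 v(a) = C1*exp(63*a/10)


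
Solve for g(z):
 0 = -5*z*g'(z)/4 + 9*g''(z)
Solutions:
 g(z) = C1 + C2*erfi(sqrt(10)*z/12)


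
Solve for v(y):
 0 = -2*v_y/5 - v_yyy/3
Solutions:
 v(y) = C1 + C2*sin(sqrt(30)*y/5) + C3*cos(sqrt(30)*y/5)


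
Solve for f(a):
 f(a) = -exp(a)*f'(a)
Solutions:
 f(a) = C1*exp(exp(-a))


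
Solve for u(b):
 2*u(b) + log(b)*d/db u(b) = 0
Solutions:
 u(b) = C1*exp(-2*li(b))


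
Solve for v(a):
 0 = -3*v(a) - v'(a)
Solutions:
 v(a) = C1*exp(-3*a)


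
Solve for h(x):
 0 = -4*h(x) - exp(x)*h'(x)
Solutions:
 h(x) = C1*exp(4*exp(-x))


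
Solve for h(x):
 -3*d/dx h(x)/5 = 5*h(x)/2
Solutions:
 h(x) = C1*exp(-25*x/6)


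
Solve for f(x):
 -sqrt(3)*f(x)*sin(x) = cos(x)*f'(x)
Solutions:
 f(x) = C1*cos(x)^(sqrt(3))


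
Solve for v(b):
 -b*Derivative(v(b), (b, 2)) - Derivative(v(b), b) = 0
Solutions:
 v(b) = C1 + C2*log(b)


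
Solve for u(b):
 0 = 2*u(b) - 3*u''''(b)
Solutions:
 u(b) = C1*exp(-2^(1/4)*3^(3/4)*b/3) + C2*exp(2^(1/4)*3^(3/4)*b/3) + C3*sin(2^(1/4)*3^(3/4)*b/3) + C4*cos(2^(1/4)*3^(3/4)*b/3)


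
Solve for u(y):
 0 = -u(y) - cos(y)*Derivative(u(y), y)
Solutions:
 u(y) = C1*sqrt(sin(y) - 1)/sqrt(sin(y) + 1)


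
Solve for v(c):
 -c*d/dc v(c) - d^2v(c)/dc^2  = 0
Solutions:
 v(c) = C1 + C2*erf(sqrt(2)*c/2)


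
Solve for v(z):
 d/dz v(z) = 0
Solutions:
 v(z) = C1


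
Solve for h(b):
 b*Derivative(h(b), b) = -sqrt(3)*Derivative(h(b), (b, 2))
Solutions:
 h(b) = C1 + C2*erf(sqrt(2)*3^(3/4)*b/6)


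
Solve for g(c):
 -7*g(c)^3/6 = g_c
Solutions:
 g(c) = -sqrt(3)*sqrt(-1/(C1 - 7*c))
 g(c) = sqrt(3)*sqrt(-1/(C1 - 7*c))


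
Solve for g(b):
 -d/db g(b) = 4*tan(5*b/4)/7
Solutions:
 g(b) = C1 + 16*log(cos(5*b/4))/35


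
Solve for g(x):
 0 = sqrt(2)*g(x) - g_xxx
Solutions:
 g(x) = C3*exp(2^(1/6)*x) + (C1*sin(2^(1/6)*sqrt(3)*x/2) + C2*cos(2^(1/6)*sqrt(3)*x/2))*exp(-2^(1/6)*x/2)


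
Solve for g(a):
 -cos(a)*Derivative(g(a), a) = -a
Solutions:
 g(a) = C1 + Integral(a/cos(a), a)


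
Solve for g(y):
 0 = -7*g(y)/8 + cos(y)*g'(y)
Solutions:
 g(y) = C1*(sin(y) + 1)^(7/16)/(sin(y) - 1)^(7/16)


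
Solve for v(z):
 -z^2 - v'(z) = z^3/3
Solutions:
 v(z) = C1 - z^4/12 - z^3/3


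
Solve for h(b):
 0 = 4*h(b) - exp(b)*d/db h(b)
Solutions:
 h(b) = C1*exp(-4*exp(-b))


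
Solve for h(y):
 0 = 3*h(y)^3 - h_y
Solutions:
 h(y) = -sqrt(2)*sqrt(-1/(C1 + 3*y))/2
 h(y) = sqrt(2)*sqrt(-1/(C1 + 3*y))/2


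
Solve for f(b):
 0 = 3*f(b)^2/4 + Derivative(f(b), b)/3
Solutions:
 f(b) = 4/(C1 + 9*b)


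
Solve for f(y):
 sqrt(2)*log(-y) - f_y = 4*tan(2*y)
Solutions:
 f(y) = C1 + sqrt(2)*y*(log(-y) - 1) + 2*log(cos(2*y))


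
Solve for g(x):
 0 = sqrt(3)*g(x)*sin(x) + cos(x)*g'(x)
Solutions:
 g(x) = C1*cos(x)^(sqrt(3))


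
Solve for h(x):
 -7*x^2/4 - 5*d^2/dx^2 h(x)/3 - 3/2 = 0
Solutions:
 h(x) = C1 + C2*x - 7*x^4/80 - 9*x^2/20


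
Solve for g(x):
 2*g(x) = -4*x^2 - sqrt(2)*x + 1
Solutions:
 g(x) = -2*x^2 - sqrt(2)*x/2 + 1/2


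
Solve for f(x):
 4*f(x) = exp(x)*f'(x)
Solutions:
 f(x) = C1*exp(-4*exp(-x))


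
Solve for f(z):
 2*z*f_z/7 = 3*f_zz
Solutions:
 f(z) = C1 + C2*erfi(sqrt(21)*z/21)


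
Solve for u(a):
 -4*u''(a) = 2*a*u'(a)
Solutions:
 u(a) = C1 + C2*erf(a/2)


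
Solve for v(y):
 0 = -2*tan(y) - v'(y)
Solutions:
 v(y) = C1 + 2*log(cos(y))


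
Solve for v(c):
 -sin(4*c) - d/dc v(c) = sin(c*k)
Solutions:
 v(c) = C1 + cos(4*c)/4 + cos(c*k)/k


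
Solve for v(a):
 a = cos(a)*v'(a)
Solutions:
 v(a) = C1 + Integral(a/cos(a), a)


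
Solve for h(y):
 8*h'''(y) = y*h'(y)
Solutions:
 h(y) = C1 + Integral(C2*airyai(y/2) + C3*airybi(y/2), y)


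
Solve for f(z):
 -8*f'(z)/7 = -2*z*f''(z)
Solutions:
 f(z) = C1 + C2*z^(11/7)


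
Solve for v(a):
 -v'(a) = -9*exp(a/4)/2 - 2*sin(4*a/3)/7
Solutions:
 v(a) = C1 + 18*exp(a/4) - 3*cos(4*a/3)/14


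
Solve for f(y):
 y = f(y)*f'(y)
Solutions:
 f(y) = -sqrt(C1 + y^2)
 f(y) = sqrt(C1 + y^2)


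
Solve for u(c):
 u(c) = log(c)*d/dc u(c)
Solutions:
 u(c) = C1*exp(li(c))


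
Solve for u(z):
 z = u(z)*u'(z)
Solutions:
 u(z) = -sqrt(C1 + z^2)
 u(z) = sqrt(C1 + z^2)


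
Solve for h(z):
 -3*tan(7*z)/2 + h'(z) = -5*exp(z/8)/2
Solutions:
 h(z) = C1 - 20*exp(z/8) - 3*log(cos(7*z))/14


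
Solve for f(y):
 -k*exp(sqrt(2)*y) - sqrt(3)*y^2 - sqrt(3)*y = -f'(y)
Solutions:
 f(y) = C1 + sqrt(2)*k*exp(sqrt(2)*y)/2 + sqrt(3)*y^3/3 + sqrt(3)*y^2/2


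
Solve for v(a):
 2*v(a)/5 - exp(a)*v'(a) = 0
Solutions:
 v(a) = C1*exp(-2*exp(-a)/5)


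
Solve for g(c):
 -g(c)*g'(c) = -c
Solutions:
 g(c) = -sqrt(C1 + c^2)
 g(c) = sqrt(C1 + c^2)


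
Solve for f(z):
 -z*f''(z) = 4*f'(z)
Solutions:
 f(z) = C1 + C2/z^3


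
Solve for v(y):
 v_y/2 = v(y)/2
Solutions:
 v(y) = C1*exp(y)


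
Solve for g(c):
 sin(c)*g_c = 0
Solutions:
 g(c) = C1


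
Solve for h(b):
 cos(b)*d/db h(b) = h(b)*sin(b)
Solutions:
 h(b) = C1/cos(b)


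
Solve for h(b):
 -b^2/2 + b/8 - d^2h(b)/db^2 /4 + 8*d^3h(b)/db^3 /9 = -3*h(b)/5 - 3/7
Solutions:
 h(b) = C1*exp(3*b*(5*5^(1/3)/(64*sqrt(1019) + 2043)^(1/3) + 10 + 5^(2/3)*(64*sqrt(1019) + 2043)^(1/3))/320)*sin(3*sqrt(3)*5^(1/3)*b*(-5^(1/3)*(64*sqrt(1019) + 2043)^(1/3) + 5/(64*sqrt(1019) + 2043)^(1/3))/320) + C2*exp(3*b*(5*5^(1/3)/(64*sqrt(1019) + 2043)^(1/3) + 10 + 5^(2/3)*(64*sqrt(1019) + 2043)^(1/3))/320)*cos(3*sqrt(3)*5^(1/3)*b*(-5^(1/3)*(64*sqrt(1019) + 2043)^(1/3) + 5/(64*sqrt(1019) + 2043)^(1/3))/320) + C3*exp(3*b*(-5^(2/3)*(64*sqrt(1019) + 2043)^(1/3) - 5*5^(1/3)/(64*sqrt(1019) + 2043)^(1/3) + 5)/160) + 5*b^2/6 - 5*b/24 - 5/252


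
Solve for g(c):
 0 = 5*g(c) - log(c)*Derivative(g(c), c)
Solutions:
 g(c) = C1*exp(5*li(c))


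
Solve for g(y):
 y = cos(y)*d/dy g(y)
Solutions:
 g(y) = C1 + Integral(y/cos(y), y)


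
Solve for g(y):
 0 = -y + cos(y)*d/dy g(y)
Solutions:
 g(y) = C1 + Integral(y/cos(y), y)


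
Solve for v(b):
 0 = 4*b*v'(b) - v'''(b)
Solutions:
 v(b) = C1 + Integral(C2*airyai(2^(2/3)*b) + C3*airybi(2^(2/3)*b), b)


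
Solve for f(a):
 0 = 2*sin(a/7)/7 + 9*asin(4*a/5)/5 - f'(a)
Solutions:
 f(a) = C1 + 9*a*asin(4*a/5)/5 + 9*sqrt(25 - 16*a^2)/20 - 2*cos(a/7)


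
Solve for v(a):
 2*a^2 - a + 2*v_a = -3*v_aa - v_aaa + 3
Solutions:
 v(a) = C1 + C2*exp(-2*a) + C3*exp(-a) - a^3/3 + 7*a^2/4 - 11*a/4


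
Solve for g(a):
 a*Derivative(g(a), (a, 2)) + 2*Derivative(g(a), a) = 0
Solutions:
 g(a) = C1 + C2/a


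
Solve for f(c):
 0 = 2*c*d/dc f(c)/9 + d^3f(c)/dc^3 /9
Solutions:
 f(c) = C1 + Integral(C2*airyai(-2^(1/3)*c) + C3*airybi(-2^(1/3)*c), c)


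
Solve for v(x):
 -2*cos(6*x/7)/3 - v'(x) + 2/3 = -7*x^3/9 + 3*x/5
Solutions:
 v(x) = C1 + 7*x^4/36 - 3*x^2/10 + 2*x/3 - 7*sin(6*x/7)/9


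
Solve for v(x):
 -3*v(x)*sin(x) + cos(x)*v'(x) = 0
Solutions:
 v(x) = C1/cos(x)^3


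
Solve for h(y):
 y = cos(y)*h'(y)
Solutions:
 h(y) = C1 + Integral(y/cos(y), y)


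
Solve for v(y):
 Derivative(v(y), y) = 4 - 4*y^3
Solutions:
 v(y) = C1 - y^4 + 4*y


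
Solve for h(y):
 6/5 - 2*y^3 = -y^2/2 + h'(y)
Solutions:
 h(y) = C1 - y^4/2 + y^3/6 + 6*y/5


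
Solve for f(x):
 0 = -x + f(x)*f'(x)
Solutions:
 f(x) = -sqrt(C1 + x^2)
 f(x) = sqrt(C1 + x^2)


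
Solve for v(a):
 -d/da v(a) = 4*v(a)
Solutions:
 v(a) = C1*exp(-4*a)


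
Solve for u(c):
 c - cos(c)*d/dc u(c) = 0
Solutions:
 u(c) = C1 + Integral(c/cos(c), c)


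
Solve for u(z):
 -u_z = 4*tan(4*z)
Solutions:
 u(z) = C1 + log(cos(4*z))


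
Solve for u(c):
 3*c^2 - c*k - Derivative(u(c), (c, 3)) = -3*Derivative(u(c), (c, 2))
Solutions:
 u(c) = C1 + C2*c + C3*exp(3*c) - c^4/12 + c^3*(k - 2)/18 + c^2*(k - 2)/18


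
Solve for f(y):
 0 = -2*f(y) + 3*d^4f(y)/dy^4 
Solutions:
 f(y) = C1*exp(-2^(1/4)*3^(3/4)*y/3) + C2*exp(2^(1/4)*3^(3/4)*y/3) + C3*sin(2^(1/4)*3^(3/4)*y/3) + C4*cos(2^(1/4)*3^(3/4)*y/3)


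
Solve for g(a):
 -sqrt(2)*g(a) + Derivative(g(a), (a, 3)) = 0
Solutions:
 g(a) = C3*exp(2^(1/6)*a) + (C1*sin(2^(1/6)*sqrt(3)*a/2) + C2*cos(2^(1/6)*sqrt(3)*a/2))*exp(-2^(1/6)*a/2)


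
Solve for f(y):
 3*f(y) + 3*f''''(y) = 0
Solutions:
 f(y) = (C1*sin(sqrt(2)*y/2) + C2*cos(sqrt(2)*y/2))*exp(-sqrt(2)*y/2) + (C3*sin(sqrt(2)*y/2) + C4*cos(sqrt(2)*y/2))*exp(sqrt(2)*y/2)


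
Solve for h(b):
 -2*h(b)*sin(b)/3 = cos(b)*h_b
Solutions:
 h(b) = C1*cos(b)^(2/3)


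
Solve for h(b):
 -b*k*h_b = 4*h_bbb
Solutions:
 h(b) = C1 + Integral(C2*airyai(2^(1/3)*b*(-k)^(1/3)/2) + C3*airybi(2^(1/3)*b*(-k)^(1/3)/2), b)


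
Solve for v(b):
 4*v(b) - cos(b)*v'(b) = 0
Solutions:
 v(b) = C1*(sin(b)^2 + 2*sin(b) + 1)/(sin(b)^2 - 2*sin(b) + 1)


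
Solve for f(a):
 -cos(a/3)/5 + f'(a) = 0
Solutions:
 f(a) = C1 + 3*sin(a/3)/5


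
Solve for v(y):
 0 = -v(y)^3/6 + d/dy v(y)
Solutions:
 v(y) = -sqrt(3)*sqrt(-1/(C1 + y))
 v(y) = sqrt(3)*sqrt(-1/(C1 + y))


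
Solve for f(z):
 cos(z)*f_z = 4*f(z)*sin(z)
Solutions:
 f(z) = C1/cos(z)^4


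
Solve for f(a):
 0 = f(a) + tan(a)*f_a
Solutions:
 f(a) = C1/sin(a)


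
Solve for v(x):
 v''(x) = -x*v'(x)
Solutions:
 v(x) = C1 + C2*erf(sqrt(2)*x/2)


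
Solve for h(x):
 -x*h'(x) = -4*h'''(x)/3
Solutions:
 h(x) = C1 + Integral(C2*airyai(6^(1/3)*x/2) + C3*airybi(6^(1/3)*x/2), x)


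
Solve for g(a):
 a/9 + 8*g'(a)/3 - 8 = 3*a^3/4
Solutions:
 g(a) = C1 + 9*a^4/128 - a^2/48 + 3*a


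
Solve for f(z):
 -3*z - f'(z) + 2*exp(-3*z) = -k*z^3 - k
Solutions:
 f(z) = C1 + k*z^4/4 + k*z - 3*z^2/2 - 2*exp(-3*z)/3


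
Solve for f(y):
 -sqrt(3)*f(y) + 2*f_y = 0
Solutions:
 f(y) = C1*exp(sqrt(3)*y/2)


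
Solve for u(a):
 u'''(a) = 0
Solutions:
 u(a) = C1 + C2*a + C3*a^2


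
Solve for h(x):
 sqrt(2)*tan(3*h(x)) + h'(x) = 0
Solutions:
 h(x) = -asin(C1*exp(-3*sqrt(2)*x))/3 + pi/3
 h(x) = asin(C1*exp(-3*sqrt(2)*x))/3


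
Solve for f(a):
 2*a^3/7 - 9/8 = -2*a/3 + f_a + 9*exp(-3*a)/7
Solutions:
 f(a) = C1 + a^4/14 + a^2/3 - 9*a/8 + 3*exp(-3*a)/7


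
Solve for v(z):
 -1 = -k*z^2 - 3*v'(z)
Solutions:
 v(z) = C1 - k*z^3/9 + z/3


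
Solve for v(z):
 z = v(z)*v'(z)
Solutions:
 v(z) = -sqrt(C1 + z^2)
 v(z) = sqrt(C1 + z^2)


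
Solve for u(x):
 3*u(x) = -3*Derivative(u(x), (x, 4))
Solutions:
 u(x) = (C1*sin(sqrt(2)*x/2) + C2*cos(sqrt(2)*x/2))*exp(-sqrt(2)*x/2) + (C3*sin(sqrt(2)*x/2) + C4*cos(sqrt(2)*x/2))*exp(sqrt(2)*x/2)


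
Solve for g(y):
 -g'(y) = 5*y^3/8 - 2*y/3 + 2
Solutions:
 g(y) = C1 - 5*y^4/32 + y^2/3 - 2*y


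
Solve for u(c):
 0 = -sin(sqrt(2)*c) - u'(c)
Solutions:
 u(c) = C1 + sqrt(2)*cos(sqrt(2)*c)/2


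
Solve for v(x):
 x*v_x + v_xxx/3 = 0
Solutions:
 v(x) = C1 + Integral(C2*airyai(-3^(1/3)*x) + C3*airybi(-3^(1/3)*x), x)


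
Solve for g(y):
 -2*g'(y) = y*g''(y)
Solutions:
 g(y) = C1 + C2/y


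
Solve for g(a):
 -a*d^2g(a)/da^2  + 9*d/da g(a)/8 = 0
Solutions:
 g(a) = C1 + C2*a^(17/8)


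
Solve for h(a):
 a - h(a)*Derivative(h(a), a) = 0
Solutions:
 h(a) = -sqrt(C1 + a^2)
 h(a) = sqrt(C1 + a^2)


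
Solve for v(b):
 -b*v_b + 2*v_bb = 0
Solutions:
 v(b) = C1 + C2*erfi(b/2)


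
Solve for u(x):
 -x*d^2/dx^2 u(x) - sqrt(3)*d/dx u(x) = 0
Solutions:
 u(x) = C1 + C2*x^(1 - sqrt(3))


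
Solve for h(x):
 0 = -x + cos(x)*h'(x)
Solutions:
 h(x) = C1 + Integral(x/cos(x), x)


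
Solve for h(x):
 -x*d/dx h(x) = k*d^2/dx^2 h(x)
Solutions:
 h(x) = C1 + C2*sqrt(k)*erf(sqrt(2)*x*sqrt(1/k)/2)


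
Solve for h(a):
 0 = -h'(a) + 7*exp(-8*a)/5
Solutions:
 h(a) = C1 - 7*exp(-8*a)/40


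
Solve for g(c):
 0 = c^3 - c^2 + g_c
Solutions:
 g(c) = C1 - c^4/4 + c^3/3


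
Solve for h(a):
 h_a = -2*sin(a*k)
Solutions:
 h(a) = C1 + 2*cos(a*k)/k


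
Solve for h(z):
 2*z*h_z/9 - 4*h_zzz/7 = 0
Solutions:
 h(z) = C1 + Integral(C2*airyai(84^(1/3)*z/6) + C3*airybi(84^(1/3)*z/6), z)


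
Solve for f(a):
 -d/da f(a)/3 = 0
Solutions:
 f(a) = C1


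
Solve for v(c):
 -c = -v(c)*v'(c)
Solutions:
 v(c) = -sqrt(C1 + c^2)
 v(c) = sqrt(C1 + c^2)


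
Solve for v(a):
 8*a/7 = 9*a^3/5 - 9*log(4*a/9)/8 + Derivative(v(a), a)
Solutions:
 v(a) = C1 - 9*a^4/20 + 4*a^2/7 + 9*a*log(a)/8 - 9*a*log(3)/4 - 9*a/8 + 9*a*log(2)/4


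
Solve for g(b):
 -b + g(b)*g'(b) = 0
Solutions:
 g(b) = -sqrt(C1 + b^2)
 g(b) = sqrt(C1 + b^2)


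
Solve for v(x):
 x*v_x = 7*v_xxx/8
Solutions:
 v(x) = C1 + Integral(C2*airyai(2*7^(2/3)*x/7) + C3*airybi(2*7^(2/3)*x/7), x)


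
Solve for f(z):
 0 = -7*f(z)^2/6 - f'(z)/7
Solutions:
 f(z) = 6/(C1 + 49*z)


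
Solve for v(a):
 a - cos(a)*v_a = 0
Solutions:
 v(a) = C1 + Integral(a/cos(a), a)


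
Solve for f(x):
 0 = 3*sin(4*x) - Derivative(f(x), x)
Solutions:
 f(x) = C1 - 3*cos(4*x)/4


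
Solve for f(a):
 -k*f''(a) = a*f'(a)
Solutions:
 f(a) = C1 + C2*sqrt(k)*erf(sqrt(2)*a*sqrt(1/k)/2)


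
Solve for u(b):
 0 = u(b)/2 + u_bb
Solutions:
 u(b) = C1*sin(sqrt(2)*b/2) + C2*cos(sqrt(2)*b/2)


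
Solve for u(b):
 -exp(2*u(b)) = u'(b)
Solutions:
 u(b) = log(-sqrt(-1/(C1 - b))) - log(2)/2
 u(b) = log(-1/(C1 - b))/2 - log(2)/2


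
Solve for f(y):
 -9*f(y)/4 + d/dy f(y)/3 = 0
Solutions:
 f(y) = C1*exp(27*y/4)


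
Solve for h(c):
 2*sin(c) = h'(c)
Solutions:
 h(c) = C1 - 2*cos(c)


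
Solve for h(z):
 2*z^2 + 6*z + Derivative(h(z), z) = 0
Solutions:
 h(z) = C1 - 2*z^3/3 - 3*z^2


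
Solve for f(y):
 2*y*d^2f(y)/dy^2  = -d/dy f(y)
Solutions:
 f(y) = C1 + C2*sqrt(y)


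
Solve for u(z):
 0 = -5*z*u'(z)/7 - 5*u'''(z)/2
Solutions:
 u(z) = C1 + Integral(C2*airyai(-2^(1/3)*7^(2/3)*z/7) + C3*airybi(-2^(1/3)*7^(2/3)*z/7), z)


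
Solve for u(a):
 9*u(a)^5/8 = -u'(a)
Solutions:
 u(a) = -2^(1/4)*(1/(C1 + 9*a))^(1/4)
 u(a) = 2^(1/4)*(1/(C1 + 9*a))^(1/4)
 u(a) = -2^(1/4)*I*(1/(C1 + 9*a))^(1/4)
 u(a) = 2^(1/4)*I*(1/(C1 + 9*a))^(1/4)


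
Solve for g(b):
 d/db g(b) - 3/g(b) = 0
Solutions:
 g(b) = -sqrt(C1 + 6*b)
 g(b) = sqrt(C1 + 6*b)


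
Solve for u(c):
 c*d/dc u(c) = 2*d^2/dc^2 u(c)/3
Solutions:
 u(c) = C1 + C2*erfi(sqrt(3)*c/2)


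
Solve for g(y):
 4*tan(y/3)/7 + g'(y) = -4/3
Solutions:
 g(y) = C1 - 4*y/3 + 12*log(cos(y/3))/7


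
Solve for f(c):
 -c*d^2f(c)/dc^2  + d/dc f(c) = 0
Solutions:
 f(c) = C1 + C2*c^2


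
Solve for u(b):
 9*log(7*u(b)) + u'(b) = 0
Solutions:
 Integral(1/(log(_y) + log(7)), (_y, u(b)))/9 = C1 - b


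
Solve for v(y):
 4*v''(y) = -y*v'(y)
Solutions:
 v(y) = C1 + C2*erf(sqrt(2)*y/4)


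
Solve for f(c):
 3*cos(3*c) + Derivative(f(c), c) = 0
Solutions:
 f(c) = C1 - sin(3*c)


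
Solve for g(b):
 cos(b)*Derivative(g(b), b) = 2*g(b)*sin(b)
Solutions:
 g(b) = C1/cos(b)^2


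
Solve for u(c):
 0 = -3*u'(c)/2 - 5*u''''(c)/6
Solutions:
 u(c) = C1 + C4*exp(-15^(2/3)*c/5) + (C2*sin(3*3^(1/6)*5^(2/3)*c/10) + C3*cos(3*3^(1/6)*5^(2/3)*c/10))*exp(15^(2/3)*c/10)
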